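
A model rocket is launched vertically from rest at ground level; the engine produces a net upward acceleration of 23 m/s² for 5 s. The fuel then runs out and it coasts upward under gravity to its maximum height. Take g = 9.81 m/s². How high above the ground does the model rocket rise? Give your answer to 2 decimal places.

Phase 1 (powered ascent): v₀ = 0 m/s, a = 23 m/s².
v = v₀ + at = 0 + (23)(5) = 115 m/s
Δx = v₀t + ½at² = 0·5 + 0.5·23·5² = 288 m

Phase 2 (coasting upward): v₀ = 115 m/s, a = -9.81 m/s².
v = v₀ + at → t = (0 − 115) / -9.81 = 11.7 s
v² = v₀² + 2aΔx → Δx = (0² − 115²)/(2·-9.81) = 674 m
Maximum height = 288 + 674 = 962 m

961.56 m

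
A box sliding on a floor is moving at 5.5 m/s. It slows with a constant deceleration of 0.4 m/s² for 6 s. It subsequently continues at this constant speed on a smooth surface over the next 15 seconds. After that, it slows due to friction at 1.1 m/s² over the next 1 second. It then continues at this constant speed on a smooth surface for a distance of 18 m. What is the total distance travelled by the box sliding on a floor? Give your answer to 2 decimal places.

Phase 1 (decelerating): v₀ = 5.50 m/s, a = -0.4 m/s².
v = v₀ + at = 5.50 + (-0.4)(6) = 3.10 m/s
Δx = v₀t + ½at² = 5.50·6 + 0.5·-0.4·6² = 25.8 m

Phase 2 (constant speed): v₀ = 3.10 m/s, a = 0 m/s².
v = v₀ + at = 3.10 + (0)(15) = 3.10 m/s
Δx = v₀t + ½at² = 3.10·15 + 0.5·0·15² = 46.5 m

Phase 3 (decelerating): v₀ = 3.10 m/s, a = -1.1 m/s².
v = v₀ + at = 3.10 + (-1.1)(1) = 2.00 m/s
Δx = v₀t + ½at² = 3.10·1 + 0.5·-1.1·1² = 2.55 m

Phase 4 (constant speed): v₀ = 2.00 m/s, a = 0 m/s².
Constant speed: t = d/v = 18/2.00 = 9.00 s
Total distance = 25.8 + 46.5 + 2.55 + 18.0 = 92.8 m

92.85 m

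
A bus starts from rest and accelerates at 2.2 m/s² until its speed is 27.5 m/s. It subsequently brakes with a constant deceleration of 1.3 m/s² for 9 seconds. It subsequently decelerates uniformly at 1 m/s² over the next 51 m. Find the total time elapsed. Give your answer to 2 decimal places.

25.15 s

Phase 1 (accelerating): v₀ = 0 m/s, a = 2.2 m/s².
v = v₀ + at → t = (27.5 − 0) / 2.2 = 12.5 s
v² = v₀² + 2aΔx → Δx = (27.5² − 0²)/(2·2.2) = 172 m

Phase 2 (decelerating): v₀ = 27.5 m/s, a = -1.3 m/s².
v = v₀ + at = 27.5 + (-1.3)(9) = 15.8 m/s
Δx = v₀t + ½at² = 27.5·9 + 0.5·-1.3·9² = 195 m

Phase 3 (decelerating): v₀ = 15.8 m/s, a = -1 m/s².
v² = v₀² + 2aΔx = 15.8² + 2·-1·51 = 148 → v = 12.2 m/s
t = (v − v₀)/a = (12.2 − 15.8)/-1 = 3.65 s
Total time = 12.5 + 9.00 + 3.65 = 25.1 s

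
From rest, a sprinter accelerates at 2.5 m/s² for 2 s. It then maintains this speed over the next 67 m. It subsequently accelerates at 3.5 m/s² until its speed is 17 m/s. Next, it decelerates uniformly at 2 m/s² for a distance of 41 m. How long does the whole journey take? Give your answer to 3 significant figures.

21.7 s

Phase 1 (accelerating): v₀ = 0 m/s, a = 2.5 m/s².
v = v₀ + at = 0 + (2.5)(2) = 5.00 m/s
Δx = v₀t + ½at² = 0·2 + 0.5·2.5·2² = 5.00 m

Phase 2 (constant speed): v₀ = 5.00 m/s, a = 0 m/s².
Constant speed: t = d/v = 67/5.00 = 13.4 s

Phase 3 (accelerating): v₀ = 5.00 m/s, a = 3.5 m/s².
v = v₀ + at → t = (17 − 5.00) / 3.5 = 3.43 s
v² = v₀² + 2aΔx → Δx = (17² − 5.00²)/(2·3.5) = 37.7 m

Phase 4 (decelerating): v₀ = 17.0 m/s, a = -2 m/s².
v² = v₀² + 2aΔx = 17.0² + 2·-2·41 = 125 → v = 11.2 m/s
t = (v − v₀)/a = (11.2 − 17.0)/-2 = 2.91 s
Total time = 2.00 + 13.4 + 3.43 + 2.91 = 21.7 s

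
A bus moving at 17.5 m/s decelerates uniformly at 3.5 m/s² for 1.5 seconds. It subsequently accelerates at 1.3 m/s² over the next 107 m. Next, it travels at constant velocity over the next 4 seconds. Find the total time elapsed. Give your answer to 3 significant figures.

Phase 1 (decelerating): v₀ = 17.5 m/s, a = -3.5 m/s².
v = v₀ + at = 17.5 + (-3.5)(1.5) = 12.2 m/s
Δx = v₀t + ½at² = 17.5·1.5 + 0.5·-3.5·1.5² = 22.3 m

Phase 2 (accelerating): v₀ = 12.2 m/s, a = 1.3 m/s².
v² = v₀² + 2aΔx = 12.2² + 2·1.3·107 = 428 → v = 20.7 m/s
t = (v − v₀)/a = (20.7 − 12.2)/1.3 = 6.50 s

Phase 3 (constant speed): v₀ = 20.7 m/s, a = 0 m/s².
v = v₀ + at = 20.7 + (0)(4) = 20.7 m/s
Δx = v₀t + ½at² = 20.7·4 + 0.5·0·4² = 82.8 m
Total time = 1.50 + 6.50 + 4.00 = 12.0 s

12.0 s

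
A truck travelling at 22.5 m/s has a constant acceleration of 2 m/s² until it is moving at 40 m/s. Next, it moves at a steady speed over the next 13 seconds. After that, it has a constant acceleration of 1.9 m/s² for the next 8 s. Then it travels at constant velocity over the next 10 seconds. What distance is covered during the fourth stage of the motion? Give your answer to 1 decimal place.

552.0 m

Phase 1 (accelerating): v₀ = 22.5 m/s, a = 2 m/s².
v = v₀ + at → t = (40 − 22.5) / 2 = 8.75 s
v² = v₀² + 2aΔx → Δx = (40² − 22.5²)/(2·2) = 273 m

Phase 2 (constant speed): v₀ = 40.0 m/s, a = 0 m/s².
v = v₀ + at = 40.0 + (0)(13) = 40.0 m/s
Δx = v₀t + ½at² = 40.0·13 + 0.5·0·13² = 520 m

Phase 3 (accelerating): v₀ = 40.0 m/s, a = 1.9 m/s².
v = v₀ + at = 40.0 + (1.9)(8) = 55.2 m/s
Δx = v₀t + ½at² = 40.0·8 + 0.5·1.9·8² = 381 m

Phase 4 (constant speed): v₀ = 55.2 m/s, a = 0 m/s².
v = v₀ + at = 55.2 + (0)(10) = 55.2 m/s
Δx = v₀t + ½at² = 55.2·10 + 0.5·0·10² = 552 m
Distance in phase 4 = 552 m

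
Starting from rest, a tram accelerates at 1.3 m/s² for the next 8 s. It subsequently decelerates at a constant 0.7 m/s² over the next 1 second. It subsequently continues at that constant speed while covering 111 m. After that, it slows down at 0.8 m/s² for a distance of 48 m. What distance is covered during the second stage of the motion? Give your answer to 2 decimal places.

10.05 m

Phase 1 (accelerating): v₀ = 0 m/s, a = 1.3 m/s².
v = v₀ + at = 0 + (1.3)(8) = 10.4 m/s
Δx = v₀t + ½at² = 0·8 + 0.5·1.3·8² = 41.6 m

Phase 2 (decelerating): v₀ = 10.4 m/s, a = -0.7 m/s².
v = v₀ + at = 10.4 + (-0.7)(1) = 9.70 m/s
Δx = v₀t + ½at² = 10.4·1 + 0.5·-0.7·1² = 10.1 m
Distance in phase 2 = 10.1 m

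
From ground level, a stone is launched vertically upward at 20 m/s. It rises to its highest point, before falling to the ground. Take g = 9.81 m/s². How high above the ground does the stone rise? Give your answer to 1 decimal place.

Phase 1 (rising): v₀ = 20.0 m/s, a = -9.81 m/s².
v = v₀ + at → t = (0 − 20.0) / -9.81 = 2.04 s
v² = v₀² + 2aΔx → Δx = (0² − 20.0²)/(2·-9.81) = 20.4 m
Maximum height = 20.4 m

20.4 m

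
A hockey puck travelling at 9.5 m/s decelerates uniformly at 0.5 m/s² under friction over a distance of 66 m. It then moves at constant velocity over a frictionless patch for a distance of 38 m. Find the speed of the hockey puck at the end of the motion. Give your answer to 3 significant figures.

Phase 1 (decelerating): v₀ = 9.50 m/s, a = -0.5 m/s².
v² = v₀² + 2aΔx = 9.50² + 2·-0.5·66 = 24.2 → v = 4.92 m/s
t = (v − v₀)/a = (4.92 − 9.50)/-0.5 = 9.15 s

Phase 2 (constant speed): v₀ = 4.92 m/s, a = 0 m/s².
Constant speed: t = d/v = 38/4.92 = 7.72 s
Final speed = 4.92 m/s

4.92 m/s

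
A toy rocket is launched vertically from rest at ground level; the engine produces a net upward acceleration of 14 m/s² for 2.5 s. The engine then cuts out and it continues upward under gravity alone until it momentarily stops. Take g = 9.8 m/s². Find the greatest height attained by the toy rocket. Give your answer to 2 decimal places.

Phase 1 (powered ascent): v₀ = 0 m/s, a = 14 m/s².
v = v₀ + at = 0 + (14)(2.5) = 35.0 m/s
Δx = v₀t + ½at² = 0·2.5 + 0.5·14·2.5² = 43.8 m

Phase 2 (coasting upward): v₀ = 35.0 m/s, a = -9.8 m/s².
v = v₀ + at → t = (0 − 35.0) / -9.8 = 3.57 s
v² = v₀² + 2aΔx → Δx = (0² − 35.0²)/(2·-9.8) = 62.5 m
Maximum height = 43.8 + 62.5 = 106 m

106.25 m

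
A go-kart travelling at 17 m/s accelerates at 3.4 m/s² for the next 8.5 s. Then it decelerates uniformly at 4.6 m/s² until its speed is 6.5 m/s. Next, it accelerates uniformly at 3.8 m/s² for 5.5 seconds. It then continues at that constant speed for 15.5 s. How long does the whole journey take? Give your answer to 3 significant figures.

38.1 s

Phase 1 (accelerating): v₀ = 17.0 m/s, a = 3.4 m/s².
v = v₀ + at = 17.0 + (3.4)(8.5) = 45.9 m/s
Δx = v₀t + ½at² = 17.0·8.5 + 0.5·3.4·8.5² = 267 m

Phase 2 (decelerating): v₀ = 45.9 m/s, a = -4.6 m/s².
v = v₀ + at → t = (6.5 − 45.9) / -4.6 = 8.57 s
v² = v₀² + 2aΔx → Δx = (6.5² − 45.9²)/(2·-4.6) = 224 m

Phase 3 (accelerating): v₀ = 6.50 m/s, a = 3.8 m/s².
v = v₀ + at = 6.50 + (3.8)(5.5) = 27.4 m/s
Δx = v₀t + ½at² = 6.50·5.5 + 0.5·3.8·5.5² = 93.2 m

Phase 4 (constant speed): v₀ = 27.4 m/s, a = 0 m/s².
v = v₀ + at = 27.4 + (0)(15.5) = 27.4 m/s
Δx = v₀t + ½at² = 27.4·15.5 + 0.5·0·15.5² = 425 m
Total time = 8.50 + 8.57 + 5.50 + 15.5 = 38.1 s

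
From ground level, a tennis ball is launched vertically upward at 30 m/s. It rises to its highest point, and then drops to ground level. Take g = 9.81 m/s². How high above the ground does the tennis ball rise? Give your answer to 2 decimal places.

45.87 m

Phase 1 (rising): v₀ = 30.0 m/s, a = -9.81 m/s².
v = v₀ + at → t = (0 − 30.0) / -9.81 = 3.06 s
v² = v₀² + 2aΔx → Δx = (0² − 30.0²)/(2·-9.81) = 45.9 m
Maximum height = 45.9 m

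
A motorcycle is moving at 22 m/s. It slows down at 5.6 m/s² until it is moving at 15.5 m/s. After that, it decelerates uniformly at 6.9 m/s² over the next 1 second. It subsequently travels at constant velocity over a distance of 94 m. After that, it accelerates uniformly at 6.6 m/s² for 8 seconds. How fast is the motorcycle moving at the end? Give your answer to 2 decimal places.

61.40 m/s

Phase 1 (decelerating): v₀ = 22.0 m/s, a = -5.6 m/s².
v = v₀ + at → t = (15.5 − 22.0) / -5.6 = 1.16 s
v² = v₀² + 2aΔx → Δx = (15.5² − 22.0²)/(2·-5.6) = 21.8 m

Phase 2 (decelerating): v₀ = 15.5 m/s, a = -6.9 m/s².
v = v₀ + at = 15.5 + (-6.9)(1) = 8.60 m/s
Δx = v₀t + ½at² = 15.5·1 + 0.5·-6.9·1² = 12.1 m

Phase 3 (constant speed): v₀ = 8.60 m/s, a = 0 m/s².
Constant speed: t = d/v = 94/8.60 = 10.9 s

Phase 4 (accelerating): v₀ = 8.60 m/s, a = 6.6 m/s².
v = v₀ + at = 8.60 + (6.6)(8) = 61.4 m/s
Δx = v₀t + ½at² = 8.60·8 + 0.5·6.6·8² = 280 m
Final speed = 61.4 m/s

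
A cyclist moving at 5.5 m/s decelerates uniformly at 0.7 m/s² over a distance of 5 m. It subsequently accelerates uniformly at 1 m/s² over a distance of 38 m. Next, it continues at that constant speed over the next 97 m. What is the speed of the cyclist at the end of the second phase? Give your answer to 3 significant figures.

9.96 m/s

Phase 1 (decelerating): v₀ = 5.50 m/s, a = -0.7 m/s².
v² = v₀² + 2aΔx = 5.50² + 2·-0.7·5 = 23.2 → v = 4.82 m/s
t = (v − v₀)/a = (4.82 − 5.50)/-0.7 = 0.969 s

Phase 2 (accelerating): v₀ = 4.82 m/s, a = 1 m/s².
v² = v₀² + 2aΔx = 4.82² + 2·1·38 = 99.2 → v = 9.96 m/s
t = (v − v₀)/a = (9.96 − 4.82)/1 = 5.14 s
Speed at end of phase 2 = 9.96 m/s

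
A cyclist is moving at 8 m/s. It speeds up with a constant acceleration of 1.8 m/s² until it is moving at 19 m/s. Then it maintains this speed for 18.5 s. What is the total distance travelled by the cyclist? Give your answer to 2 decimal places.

434.00 m

Phase 1 (accelerating): v₀ = 8.00 m/s, a = 1.8 m/s².
v = v₀ + at → t = (19 − 8.00) / 1.8 = 6.11 s
v² = v₀² + 2aΔx → Δx = (19² − 8.00²)/(2·1.8) = 82.5 m

Phase 2 (constant speed): v₀ = 19.0 m/s, a = 0 m/s².
v = v₀ + at = 19.0 + (0)(18.5) = 19.0 m/s
Δx = v₀t + ½at² = 19.0·18.5 + 0.5·0·18.5² = 352 m
Total distance = 82.5 + 352 = 434 m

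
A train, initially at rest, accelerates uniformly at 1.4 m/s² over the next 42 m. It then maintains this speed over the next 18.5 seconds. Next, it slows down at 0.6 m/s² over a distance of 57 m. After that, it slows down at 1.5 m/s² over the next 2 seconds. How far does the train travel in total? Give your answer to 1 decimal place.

Phase 1 (accelerating): v₀ = 0 m/s, a = 1.4 m/s².
v² = v₀² + 2aΔx = 0² + 2·1.4·42 = 118 → v = 10.8 m/s
t = (v − v₀)/a = (10.8 − 0)/1.4 = 7.75 s

Phase 2 (constant speed): v₀ = 10.8 m/s, a = 0 m/s².
v = v₀ + at = 10.8 + (0)(18.5) = 10.8 m/s
Δx = v₀t + ½at² = 10.8·18.5 + 0.5·0·18.5² = 201 m

Phase 3 (decelerating): v₀ = 10.8 m/s, a = -0.6 m/s².
v² = v₀² + 2aΔx = 10.8² + 2·-0.6·57 = 49.2 → v = 7.01 m/s
t = (v − v₀)/a = (7.01 − 10.8)/-0.6 = 6.38 s

Phase 4 (decelerating): v₀ = 7.01 m/s, a = -1.5 m/s².
v = v₀ + at = 7.01 + (-1.5)(2) = 4.01 m/s
Δx = v₀t + ½at² = 7.01·2 + 0.5·-1.5·2² = 11.0 m
Total distance = 42.0 + 201 + 57.0 + 11.0 = 311 m

310.6 m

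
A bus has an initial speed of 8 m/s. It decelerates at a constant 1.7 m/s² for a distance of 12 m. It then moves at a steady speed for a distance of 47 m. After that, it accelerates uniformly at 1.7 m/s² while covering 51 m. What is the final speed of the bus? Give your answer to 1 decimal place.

Phase 1 (decelerating): v₀ = 8.00 m/s, a = -1.7 m/s².
v² = v₀² + 2aΔx = 8.00² + 2·-1.7·12 = 23.2 → v = 4.82 m/s
t = (v − v₀)/a = (4.82 − 8.00)/-1.7 = 1.87 s

Phase 2 (constant speed): v₀ = 4.82 m/s, a = 0 m/s².
Constant speed: t = d/v = 47/4.82 = 9.76 s

Phase 3 (accelerating): v₀ = 4.82 m/s, a = 1.7 m/s².
v² = v₀² + 2aΔx = 4.82² + 2·1.7·51 = 197 → v = 14.0 m/s
t = (v − v₀)/a = (14.0 − 4.82)/1.7 = 5.41 s
Final speed = 14.0 m/s

14.0 m/s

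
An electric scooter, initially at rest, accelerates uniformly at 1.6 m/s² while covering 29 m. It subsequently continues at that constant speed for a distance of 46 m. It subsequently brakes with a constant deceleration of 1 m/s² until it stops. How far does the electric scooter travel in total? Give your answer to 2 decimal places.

121.40 m

Phase 1 (accelerating): v₀ = 0 m/s, a = 1.6 m/s².
v² = v₀² + 2aΔx = 0² + 2·1.6·29 = 92.8 → v = 9.63 m/s
t = (v − v₀)/a = (9.63 − 0)/1.6 = 6.02 s

Phase 2 (constant speed): v₀ = 9.63 m/s, a = 0 m/s².
Constant speed: t = d/v = 46/9.63 = 4.78 s

Phase 3 (decelerating): v₀ = 9.63 m/s, a = -1 m/s².
v = v₀ + at → t = (0 − 9.63) / -1 = 9.63 s
v² = v₀² + 2aΔx → Δx = (0² − 9.63²)/(2·-1) = 46.4 m
Total distance = 29.0 + 46.0 + 46.4 = 121 m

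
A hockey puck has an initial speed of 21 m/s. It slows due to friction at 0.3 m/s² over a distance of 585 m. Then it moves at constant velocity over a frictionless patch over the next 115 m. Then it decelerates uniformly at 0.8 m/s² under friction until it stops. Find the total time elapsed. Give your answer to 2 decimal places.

62.36 s

Phase 1 (decelerating): v₀ = 21.0 m/s, a = -0.3 m/s².
v² = v₀² + 2aΔx = 21.0² + 2·-0.3·585 = 90.0 → v = 9.49 m/s
t = (v − v₀)/a = (9.49 − 21.0)/-0.3 = 38.4 s

Phase 2 (constant speed): v₀ = 9.49 m/s, a = 0 m/s².
Constant speed: t = d/v = 115/9.49 = 12.1 s

Phase 3 (decelerating): v₀ = 9.49 m/s, a = -0.8 m/s².
v = v₀ + at → t = (0 − 9.49) / -0.8 = 11.9 s
v² = v₀² + 2aΔx → Δx = (0² − 9.49²)/(2·-0.8) = 56.2 m
Total time = 38.4 + 12.1 + 11.9 = 62.4 s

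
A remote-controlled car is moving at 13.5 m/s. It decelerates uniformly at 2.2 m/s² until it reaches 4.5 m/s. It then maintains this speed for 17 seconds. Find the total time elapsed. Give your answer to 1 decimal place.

21.1 s

Phase 1 (decelerating): v₀ = 13.5 m/s, a = -2.2 m/s².
v = v₀ + at → t = (4.5 − 13.5) / -2.2 = 4.09 s
v² = v₀² + 2aΔx → Δx = (4.5² − 13.5²)/(2·-2.2) = 36.8 m

Phase 2 (constant speed): v₀ = 4.50 m/s, a = 0 m/s².
v = v₀ + at = 4.50 + (0)(17) = 4.50 m/s
Δx = v₀t + ½at² = 4.50·17 + 0.5·0·17² = 76.5 m
Total time = 4.09 + 17.0 = 21.1 s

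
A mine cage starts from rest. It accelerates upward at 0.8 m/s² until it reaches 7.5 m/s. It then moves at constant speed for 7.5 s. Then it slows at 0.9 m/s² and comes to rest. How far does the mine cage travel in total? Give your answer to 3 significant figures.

Phase 1 (accelerating): v₀ = 0 m/s, a = 0.8 m/s².
v = v₀ + at → t = (7.5 − 0) / 0.8 = 9.38 s
v² = v₀² + 2aΔx → Δx = (7.5² − 0²)/(2·0.8) = 35.2 m

Phase 2 (constant speed): v₀ = 7.50 m/s, a = 0 m/s².
v = v₀ + at = 7.50 + (0)(7.5) = 7.50 m/s
Δx = v₀t + ½at² = 7.50·7.5 + 0.5·0·7.5² = 56.2 m

Phase 3 (decelerating): v₀ = 7.50 m/s, a = -0.9 m/s².
v = v₀ + at → t = (0 − 7.50) / -0.9 = 8.33 s
v² = v₀² + 2aΔx → Δx = (0² − 7.50²)/(2·-0.9) = 31.2 m
Total distance = 35.2 + 56.2 + 31.2 = 123 m

123 m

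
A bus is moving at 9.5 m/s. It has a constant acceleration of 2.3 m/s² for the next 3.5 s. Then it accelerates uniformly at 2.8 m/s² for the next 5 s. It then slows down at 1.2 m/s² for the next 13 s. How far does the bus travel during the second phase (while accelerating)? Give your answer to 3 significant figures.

123 m

Phase 1 (accelerating): v₀ = 9.50 m/s, a = 2.3 m/s².
v = v₀ + at = 9.50 + (2.3)(3.5) = 17.5 m/s
Δx = v₀t + ½at² = 9.50·3.5 + 0.5·2.3·3.5² = 47.3 m

Phase 2 (accelerating): v₀ = 17.5 m/s, a = 2.8 m/s².
v = v₀ + at = 17.5 + (2.8)(5) = 31.5 m/s
Δx = v₀t + ½at² = 17.5·5 + 0.5·2.8·5² = 123 m
Distance in phase 2 = 123 m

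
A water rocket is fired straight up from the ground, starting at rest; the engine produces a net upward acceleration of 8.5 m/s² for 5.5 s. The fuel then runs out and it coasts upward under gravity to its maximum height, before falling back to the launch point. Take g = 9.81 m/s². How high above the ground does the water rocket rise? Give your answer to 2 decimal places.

Phase 1 (powered ascent): v₀ = 0 m/s, a = 8.5 m/s².
v = v₀ + at = 0 + (8.5)(5.5) = 46.8 m/s
Δx = v₀t + ½at² = 0·5.5 + 0.5·8.5·5.5² = 129 m

Phase 2 (coasting upward): v₀ = 46.8 m/s, a = -9.81 m/s².
v = v₀ + at → t = (0 − 46.8) / -9.81 = 4.77 s
v² = v₀² + 2aΔx → Δx = (0² − 46.8²)/(2·-9.81) = 111 m
Maximum height = 129 + 111 = 240 m

239.96 m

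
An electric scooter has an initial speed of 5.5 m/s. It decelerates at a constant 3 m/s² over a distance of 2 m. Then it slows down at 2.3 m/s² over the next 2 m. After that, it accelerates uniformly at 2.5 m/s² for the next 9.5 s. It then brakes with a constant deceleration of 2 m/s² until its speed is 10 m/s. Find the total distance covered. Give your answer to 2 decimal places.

Phase 1 (decelerating): v₀ = 5.50 m/s, a = -3 m/s².
v² = v₀² + 2aΔx = 5.50² + 2·-3·2 = 18.2 → v = 4.27 m/s
t = (v − v₀)/a = (4.27 − 5.50)/-3 = 0.409 s

Phase 2 (decelerating): v₀ = 4.27 m/s, a = -2.3 m/s².
v² = v₀² + 2aΔx = 4.27² + 2·-2.3·2 = 9.05 → v = 3.01 m/s
t = (v − v₀)/a = (3.01 − 4.27)/-2.3 = 0.549 s

Phase 3 (accelerating): v₀ = 3.01 m/s, a = 2.5 m/s².
v = v₀ + at = 3.01 + (2.5)(9.5) = 26.8 m/s
Δx = v₀t + ½at² = 3.01·9.5 + 0.5·2.5·9.5² = 141 m

Phase 4 (decelerating): v₀ = 26.8 m/s, a = -2 m/s².
v = v₀ + at → t = (10 − 26.8) / -2 = 8.38 s
v² = v₀² + 2aΔx → Δx = (10² − 26.8²)/(2·-2) = 154 m
Total distance = 2.00 + 2.00 + 141 + 154 = 299 m

299.39 m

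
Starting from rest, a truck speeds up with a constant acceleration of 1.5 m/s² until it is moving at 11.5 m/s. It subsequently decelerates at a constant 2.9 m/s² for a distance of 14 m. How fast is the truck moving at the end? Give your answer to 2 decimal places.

Phase 1 (accelerating): v₀ = 0 m/s, a = 1.5 m/s².
v = v₀ + at → t = (11.5 − 0) / 1.5 = 7.67 s
v² = v₀² + 2aΔx → Δx = (11.5² − 0²)/(2·1.5) = 44.1 m

Phase 2 (decelerating): v₀ = 11.5 m/s, a = -2.9 m/s².
v² = v₀² + 2aΔx = 11.5² + 2·-2.9·14 = 51.0 → v = 7.14 m/s
t = (v − v₀)/a = (7.14 − 11.5)/-2.9 = 1.50 s
Final speed = 7.14 m/s

7.14 m/s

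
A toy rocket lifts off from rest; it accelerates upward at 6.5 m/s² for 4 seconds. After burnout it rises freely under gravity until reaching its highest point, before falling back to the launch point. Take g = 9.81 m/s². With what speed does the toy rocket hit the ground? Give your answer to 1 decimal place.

41.2 m/s

Phase 1 (powered ascent): v₀ = 0 m/s, a = 6.5 m/s².
v = v₀ + at = 0 + (6.5)(4) = 26.0 m/s
Δx = v₀t + ½at² = 0·4 + 0.5·6.5·4² = 52.0 m

Phase 2 (coasting upward): v₀ = 26.0 m/s, a = -9.81 m/s².
v = v₀ + at → t = (0 − 26.0) / -9.81 = 2.65 s
v² = v₀² + 2aΔx → Δx = (0² − 26.0²)/(2·-9.81) = 34.5 m

Phase 3 (free fall): v₀ = 0 m/s, a = -9.81 m/s².
Falls 86.5 m from rest: t = √(2·86.5/9.81) = 4.20 s; v = g·t = 41.2 m/s.
Impact speed = 41.2 m/s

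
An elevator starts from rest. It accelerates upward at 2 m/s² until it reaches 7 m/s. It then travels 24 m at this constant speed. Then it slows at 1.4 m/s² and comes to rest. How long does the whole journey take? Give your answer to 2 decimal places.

11.93 s

Phase 1 (accelerating): v₀ = 0 m/s, a = 2 m/s².
v = v₀ + at → t = (7 − 0) / 2 = 3.50 s
v² = v₀² + 2aΔx → Δx = (7² − 0²)/(2·2) = 12.2 m

Phase 2 (constant speed): v₀ = 7.00 m/s, a = 0 m/s².
Constant speed: t = d/v = 24/7.00 = 3.43 s

Phase 3 (decelerating): v₀ = 7.00 m/s, a = -1.4 m/s².
v = v₀ + at → t = (0 − 7.00) / -1.4 = 5.00 s
v² = v₀² + 2aΔx → Δx = (0² − 7.00²)/(2·-1.4) = 17.5 m
Total time = 3.50 + 3.43 + 5.00 = 11.9 s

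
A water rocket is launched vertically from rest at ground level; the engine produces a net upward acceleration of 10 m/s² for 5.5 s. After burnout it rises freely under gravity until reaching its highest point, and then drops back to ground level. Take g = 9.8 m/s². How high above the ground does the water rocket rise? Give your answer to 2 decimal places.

Phase 1 (powered ascent): v₀ = 0 m/s, a = 10 m/s².
v = v₀ + at = 0 + (10)(5.5) = 55.0 m/s
Δx = v₀t + ½at² = 0·5.5 + 0.5·10·5.5² = 151 m

Phase 2 (coasting upward): v₀ = 55.0 m/s, a = -9.8 m/s².
v = v₀ + at → t = (0 − 55.0) / -9.8 = 5.61 s
v² = v₀² + 2aΔx → Δx = (0² − 55.0²)/(2·-9.8) = 154 m
Maximum height = 151 + 154 = 306 m

305.59 m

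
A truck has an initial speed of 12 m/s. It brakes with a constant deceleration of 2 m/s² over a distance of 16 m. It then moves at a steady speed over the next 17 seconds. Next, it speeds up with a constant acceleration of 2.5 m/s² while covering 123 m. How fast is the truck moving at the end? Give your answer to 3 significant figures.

Phase 1 (decelerating): v₀ = 12.0 m/s, a = -2 m/s².
v² = v₀² + 2aΔx = 12.0² + 2·-2·16 = 80.0 → v = 8.94 m/s
t = (v − v₀)/a = (8.94 − 12.0)/-2 = 1.53 s

Phase 2 (constant speed): v₀ = 8.94 m/s, a = 0 m/s².
v = v₀ + at = 8.94 + (0)(17) = 8.94 m/s
Δx = v₀t + ½at² = 8.94·17 + 0.5·0·17² = 152 m

Phase 3 (accelerating): v₀ = 8.94 m/s, a = 2.5 m/s².
v² = v₀² + 2aΔx = 8.94² + 2·2.5·123 = 695 → v = 26.4 m/s
t = (v − v₀)/a = (26.4 − 8.94)/2.5 = 6.97 s
Final speed = 26.4 m/s

26.4 m/s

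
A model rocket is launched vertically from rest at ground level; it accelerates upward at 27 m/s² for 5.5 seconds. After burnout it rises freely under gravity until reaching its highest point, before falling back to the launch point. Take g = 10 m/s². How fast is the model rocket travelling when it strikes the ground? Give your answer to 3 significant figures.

Phase 1 (powered ascent): v₀ = 0 m/s, a = 27 m/s².
v = v₀ + at = 0 + (27)(5.5) = 148 m/s
Δx = v₀t + ½at² = 0·5.5 + 0.5·27·5.5² = 408 m

Phase 2 (coasting upward): v₀ = 148 m/s, a = -10 m/s².
v = v₀ + at → t = (0 − 148) / -10 = 14.8 s
v² = v₀² + 2aΔx → Δx = (0² − 148²)/(2·-10) = 1100 m

Phase 3 (free fall): v₀ = 0 m/s, a = -10 m/s².
Falls 1510 m from rest: t = √(2·1510/10) = 17.4 s; v = g·t = 174 m/s.
Impact speed = 174 m/s

174 m/s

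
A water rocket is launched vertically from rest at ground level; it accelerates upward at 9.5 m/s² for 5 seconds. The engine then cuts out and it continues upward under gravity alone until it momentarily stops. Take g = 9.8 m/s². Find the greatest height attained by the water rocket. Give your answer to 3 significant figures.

Phase 1 (powered ascent): v₀ = 0 m/s, a = 9.5 m/s².
v = v₀ + at = 0 + (9.5)(5) = 47.5 m/s
Δx = v₀t + ½at² = 0·5 + 0.5·9.5·5² = 119 m

Phase 2 (coasting upward): v₀ = 47.5 m/s, a = -9.8 m/s².
v = v₀ + at → t = (0 − 47.5) / -9.8 = 4.85 s
v² = v₀² + 2aΔx → Δx = (0² − 47.5²)/(2·-9.8) = 115 m
Maximum height = 119 + 115 = 234 m

234 m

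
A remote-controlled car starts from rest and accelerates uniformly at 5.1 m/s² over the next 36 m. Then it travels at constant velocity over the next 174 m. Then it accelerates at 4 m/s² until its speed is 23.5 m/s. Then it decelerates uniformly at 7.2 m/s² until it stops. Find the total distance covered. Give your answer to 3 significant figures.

271 m

Phase 1 (accelerating): v₀ = 0 m/s, a = 5.1 m/s².
v² = v₀² + 2aΔx = 0² + 2·5.1·36 = 367 → v = 19.2 m/s
t = (v − v₀)/a = (19.2 − 0)/5.1 = 3.76 s

Phase 2 (constant speed): v₀ = 19.2 m/s, a = 0 m/s².
Constant speed: t = d/v = 174/19.2 = 9.08 s

Phase 3 (accelerating): v₀ = 19.2 m/s, a = 4 m/s².
v = v₀ + at → t = (23.5 − 19.2) / 4 = 1.08 s
v² = v₀² + 2aΔx → Δx = (23.5² − 19.2²)/(2·4) = 23.1 m

Phase 4 (decelerating): v₀ = 23.5 m/s, a = -7.2 m/s².
v = v₀ + at → t = (0 − 23.5) / -7.2 = 3.26 s
v² = v₀² + 2aΔx → Δx = (0² − 23.5²)/(2·-7.2) = 38.4 m
Total distance = 36.0 + 174 + 23.1 + 38.4 = 271 m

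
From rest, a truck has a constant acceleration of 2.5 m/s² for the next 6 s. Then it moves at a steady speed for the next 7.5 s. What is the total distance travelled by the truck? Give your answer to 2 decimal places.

157.50 m

Phase 1 (accelerating): v₀ = 0 m/s, a = 2.5 m/s².
v = v₀ + at = 0 + (2.5)(6) = 15.0 m/s
Δx = v₀t + ½at² = 0·6 + 0.5·2.5·6² = 45.0 m

Phase 2 (constant speed): v₀ = 15.0 m/s, a = 0 m/s².
v = v₀ + at = 15.0 + (0)(7.5) = 15.0 m/s
Δx = v₀t + ½at² = 15.0·7.5 + 0.5·0·7.5² = 112 m
Total distance = 45.0 + 112 = 158 m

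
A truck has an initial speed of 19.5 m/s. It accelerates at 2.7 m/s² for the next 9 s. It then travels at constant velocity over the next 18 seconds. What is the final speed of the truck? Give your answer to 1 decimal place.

43.8 m/s

Phase 1 (accelerating): v₀ = 19.5 m/s, a = 2.7 m/s².
v = v₀ + at = 19.5 + (2.7)(9) = 43.8 m/s
Δx = v₀t + ½at² = 19.5·9 + 0.5·2.7·9² = 285 m

Phase 2 (constant speed): v₀ = 43.8 m/s, a = 0 m/s².
v = v₀ + at = 43.8 + (0)(18) = 43.8 m/s
Δx = v₀t + ½at² = 43.8·18 + 0.5·0·18² = 788 m
Final speed = 43.8 m/s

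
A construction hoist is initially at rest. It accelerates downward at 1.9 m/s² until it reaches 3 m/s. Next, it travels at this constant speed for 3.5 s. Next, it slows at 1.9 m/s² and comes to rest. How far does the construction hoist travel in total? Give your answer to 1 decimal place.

Phase 1 (accelerating): v₀ = 0 m/s, a = 1.9 m/s².
v = v₀ + at → t = (3 − 0) / 1.9 = 1.58 s
v² = v₀² + 2aΔx → Δx = (3² − 0²)/(2·1.9) = 2.37 m

Phase 2 (constant speed): v₀ = 3.00 m/s, a = 0 m/s².
v = v₀ + at = 3.00 + (0)(3.5) = 3.00 m/s
Δx = v₀t + ½at² = 3.00·3.5 + 0.5·0·3.5² = 10.5 m

Phase 3 (decelerating): v₀ = 3.00 m/s, a = -1.9 m/s².
v = v₀ + at → t = (0 − 3.00) / -1.9 = 1.58 s
v² = v₀² + 2aΔx → Δx = (0² − 3.00²)/(2·-1.9) = 2.37 m
Total distance = 2.37 + 10.5 + 2.37 = 15.2 m

15.2 m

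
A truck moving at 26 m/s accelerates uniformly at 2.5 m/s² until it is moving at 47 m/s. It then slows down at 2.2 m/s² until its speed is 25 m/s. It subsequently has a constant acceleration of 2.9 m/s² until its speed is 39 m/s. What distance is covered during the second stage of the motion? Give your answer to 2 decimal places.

360.00 m

Phase 1 (accelerating): v₀ = 26.0 m/s, a = 2.5 m/s².
v = v₀ + at → t = (47 − 26.0) / 2.5 = 8.40 s
v² = v₀² + 2aΔx → Δx = (47² − 26.0²)/(2·2.5) = 307 m

Phase 2 (decelerating): v₀ = 47.0 m/s, a = -2.2 m/s².
v = v₀ + at → t = (25 − 47.0) / -2.2 = 10.0 s
v² = v₀² + 2aΔx → Δx = (25² − 47.0²)/(2·-2.2) = 360 m
Distance in phase 2 = 360 m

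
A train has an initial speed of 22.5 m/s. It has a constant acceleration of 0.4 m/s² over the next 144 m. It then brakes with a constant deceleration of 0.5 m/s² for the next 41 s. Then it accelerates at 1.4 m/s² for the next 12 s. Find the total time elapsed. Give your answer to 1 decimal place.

59.1 s

Phase 1 (accelerating): v₀ = 22.5 m/s, a = 0.4 m/s².
v² = v₀² + 2aΔx = 22.5² + 2·0.4·144 = 621 → v = 24.9 m/s
t = (v − v₀)/a = (24.9 − 22.5)/0.4 = 6.07 s

Phase 2 (decelerating): v₀ = 24.9 m/s, a = -0.5 m/s².
v = v₀ + at = 24.9 + (-0.5)(41) = 4.43 m/s
Δx = v₀t + ½at² = 24.9·41 + 0.5·-0.5·41² = 602 m

Phase 3 (accelerating): v₀ = 4.43 m/s, a = 1.4 m/s².
v = v₀ + at = 4.43 + (1.4)(12) = 21.2 m/s
Δx = v₀t + ½at² = 4.43·12 + 0.5·1.4·12² = 154 m
Total time = 6.07 + 41.0 + 12.0 = 59.1 s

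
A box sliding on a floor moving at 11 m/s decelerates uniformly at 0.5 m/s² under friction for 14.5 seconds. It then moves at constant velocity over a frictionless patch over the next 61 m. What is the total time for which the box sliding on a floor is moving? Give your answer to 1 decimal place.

30.8 s

Phase 1 (decelerating): v₀ = 11.0 m/s, a = -0.5 m/s².
v = v₀ + at = 11.0 + (-0.5)(14.5) = 3.75 m/s
Δx = v₀t + ½at² = 11.0·14.5 + 0.5·-0.5·14.5² = 107 m

Phase 2 (constant speed): v₀ = 3.75 m/s, a = 0 m/s².
Constant speed: t = d/v = 61/3.75 = 16.3 s
Total time = 14.5 + 16.3 = 30.8 s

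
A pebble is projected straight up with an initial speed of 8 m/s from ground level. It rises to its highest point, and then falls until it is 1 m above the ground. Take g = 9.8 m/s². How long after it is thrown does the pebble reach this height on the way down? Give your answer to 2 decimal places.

1.50 s

Phase 1 (rising): v₀ = 8.00 m/s, a = -9.8 m/s².
v = v₀ + at → t = (0 − 8.00) / -9.8 = 0.816 s
v² = v₀² + 2aΔx → Δx = (0² − 8.00²)/(2·-9.8) = 3.27 m

Phase 2 (falling): v₀ = 0 m/s, a = -9.8 m/s².
Falls 2.27 m from rest: t = √(2·2.27/9.8) = 0.680 s; v = g·t = 6.66 m/s.
Total time = 0.816 + 0.680 = 1.50 s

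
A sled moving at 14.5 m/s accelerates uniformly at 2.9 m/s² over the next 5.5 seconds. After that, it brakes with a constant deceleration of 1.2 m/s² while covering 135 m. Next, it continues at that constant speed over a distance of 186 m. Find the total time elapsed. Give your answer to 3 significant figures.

Phase 1 (accelerating): v₀ = 14.5 m/s, a = 2.9 m/s².
v = v₀ + at = 14.5 + (2.9)(5.5) = 30.4 m/s
Δx = v₀t + ½at² = 14.5·5.5 + 0.5·2.9·5.5² = 124 m

Phase 2 (decelerating): v₀ = 30.4 m/s, a = -1.2 m/s².
v² = v₀² + 2aΔx = 30.4² + 2·-1.2·135 = 603 → v = 24.6 m/s
t = (v − v₀)/a = (24.6 − 30.4)/-1.2 = 4.91 s

Phase 3 (constant speed): v₀ = 24.6 m/s, a = 0 m/s².
Constant speed: t = d/v = 186/24.6 = 7.57 s
Total time = 5.50 + 4.91 + 7.57 = 18.0 s

18.0 s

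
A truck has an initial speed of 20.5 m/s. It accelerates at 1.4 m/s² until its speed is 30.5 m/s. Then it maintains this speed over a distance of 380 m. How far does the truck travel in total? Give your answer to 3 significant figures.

562 m

Phase 1 (accelerating): v₀ = 20.5 m/s, a = 1.4 m/s².
v = v₀ + at → t = (30.5 − 20.5) / 1.4 = 7.14 s
v² = v₀² + 2aΔx → Δx = (30.5² − 20.5²)/(2·1.4) = 182 m

Phase 2 (constant speed): v₀ = 30.5 m/s, a = 0 m/s².
Constant speed: t = d/v = 380/30.5 = 12.5 s
Total distance = 182 + 380 = 562 m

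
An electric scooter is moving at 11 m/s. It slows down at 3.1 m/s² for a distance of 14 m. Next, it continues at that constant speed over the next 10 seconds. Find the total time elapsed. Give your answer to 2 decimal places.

11.66 s

Phase 1 (decelerating): v₀ = 11.0 m/s, a = -3.1 m/s².
v² = v₀² + 2aΔx = 11.0² + 2·-3.1·14 = 34.2 → v = 5.85 m/s
t = (v − v₀)/a = (5.85 − 11.0)/-3.1 = 1.66 s

Phase 2 (constant speed): v₀ = 5.85 m/s, a = 0 m/s².
v = v₀ + at = 5.85 + (0)(10) = 5.85 m/s
Δx = v₀t + ½at² = 5.85·10 + 0.5·0·10² = 58.5 m
Total time = 1.66 + 10.0 = 11.7 s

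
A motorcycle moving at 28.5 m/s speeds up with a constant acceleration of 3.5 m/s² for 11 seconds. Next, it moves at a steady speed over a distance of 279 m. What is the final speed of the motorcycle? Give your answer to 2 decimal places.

67.00 m/s

Phase 1 (accelerating): v₀ = 28.5 m/s, a = 3.5 m/s².
v = v₀ + at = 28.5 + (3.5)(11) = 67.0 m/s
Δx = v₀t + ½at² = 28.5·11 + 0.5·3.5·11² = 525 m

Phase 2 (constant speed): v₀ = 67.0 m/s, a = 0 m/s².
Constant speed: t = d/v = 279/67.0 = 4.16 s
Final speed = 67.0 m/s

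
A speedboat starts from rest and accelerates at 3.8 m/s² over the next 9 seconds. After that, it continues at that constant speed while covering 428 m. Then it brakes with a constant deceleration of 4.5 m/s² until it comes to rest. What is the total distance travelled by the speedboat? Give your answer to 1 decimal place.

711.9 m

Phase 1 (accelerating): v₀ = 0 m/s, a = 3.8 m/s².
v = v₀ + at = 0 + (3.8)(9) = 34.2 m/s
Δx = v₀t + ½at² = 0·9 + 0.5·3.8·9² = 154 m

Phase 2 (constant speed): v₀ = 34.2 m/s, a = 0 m/s².
Constant speed: t = d/v = 428/34.2 = 12.5 s

Phase 3 (decelerating): v₀ = 34.2 m/s, a = -4.5 m/s².
v = v₀ + at → t = (0 − 34.2) / -4.5 = 7.60 s
v² = v₀² + 2aΔx → Δx = (0² − 34.2²)/(2·-4.5) = 130 m
Total distance = 154 + 428 + 130 = 712 m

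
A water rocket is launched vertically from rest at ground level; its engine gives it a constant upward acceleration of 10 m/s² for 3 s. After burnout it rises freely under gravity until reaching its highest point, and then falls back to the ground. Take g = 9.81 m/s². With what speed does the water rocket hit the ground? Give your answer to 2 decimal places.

42.22 m/s

Phase 1 (powered ascent): v₀ = 0 m/s, a = 10 m/s².
v = v₀ + at = 0 + (10)(3) = 30.0 m/s
Δx = v₀t + ½at² = 0·3 + 0.5·10·3² = 45.0 m

Phase 2 (coasting upward): v₀ = 30.0 m/s, a = -9.81 m/s².
v = v₀ + at → t = (0 − 30.0) / -9.81 = 3.06 s
v² = v₀² + 2aΔx → Δx = (0² − 30.0²)/(2·-9.81) = 45.9 m

Phase 3 (free fall): v₀ = 0 m/s, a = -9.81 m/s².
Falls 90.9 m from rest: t = √(2·90.9/9.81) = 4.30 s; v = g·t = 42.2 m/s.
Impact speed = 42.2 m/s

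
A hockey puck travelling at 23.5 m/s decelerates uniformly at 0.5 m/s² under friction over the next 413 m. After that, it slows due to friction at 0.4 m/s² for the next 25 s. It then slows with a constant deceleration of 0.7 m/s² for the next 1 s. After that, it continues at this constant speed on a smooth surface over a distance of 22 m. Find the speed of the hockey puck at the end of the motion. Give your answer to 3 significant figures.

Phase 1 (decelerating): v₀ = 23.5 m/s, a = -0.5 m/s².
v² = v₀² + 2aΔx = 23.5² + 2·-0.5·413 = 139 → v = 11.8 m/s
t = (v − v₀)/a = (11.8 − 23.5)/-0.5 = 23.4 s

Phase 2 (decelerating): v₀ = 11.8 m/s, a = -0.4 m/s².
v = v₀ + at = 11.8 + (-0.4)(25) = 1.80 m/s
Δx = v₀t + ½at² = 11.8·25 + 0.5·-0.4·25² = 170 m

Phase 3 (decelerating): v₀ = 1.80 m/s, a = -0.7 m/s².
v = v₀ + at = 1.80 + (-0.7)(1) = 1.10 m/s
Δx = v₀t + ½at² = 1.80·1 + 0.5·-0.7·1² = 1.45 m

Phase 4 (constant speed): v₀ = 1.10 m/s, a = 0 m/s².
Constant speed: t = d/v = 22/1.10 = 20.0 s
Final speed = 1.10 m/s

1.10 m/s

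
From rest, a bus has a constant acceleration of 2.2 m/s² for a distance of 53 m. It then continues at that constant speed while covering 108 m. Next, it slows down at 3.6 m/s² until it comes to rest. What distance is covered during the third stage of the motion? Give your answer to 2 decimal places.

Phase 1 (accelerating): v₀ = 0 m/s, a = 2.2 m/s².
v² = v₀² + 2aΔx = 0² + 2·2.2·53 = 233 → v = 15.3 m/s
t = (v − v₀)/a = (15.3 − 0)/2.2 = 6.94 s

Phase 2 (constant speed): v₀ = 15.3 m/s, a = 0 m/s².
Constant speed: t = d/v = 108/15.3 = 7.07 s

Phase 3 (decelerating): v₀ = 15.3 m/s, a = -3.6 m/s².
v = v₀ + at → t = (0 − 15.3) / -3.6 = 4.24 s
v² = v₀² + 2aΔx → Δx = (0² − 15.3²)/(2·-3.6) = 32.4 m
Distance in phase 3 = 32.4 m

32.39 m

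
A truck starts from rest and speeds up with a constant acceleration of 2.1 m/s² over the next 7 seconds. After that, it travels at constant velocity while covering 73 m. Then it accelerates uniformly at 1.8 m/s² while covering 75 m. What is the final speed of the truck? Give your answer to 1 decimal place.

Phase 1 (accelerating): v₀ = 0 m/s, a = 2.1 m/s².
v = v₀ + at = 0 + (2.1)(7) = 14.7 m/s
Δx = v₀t + ½at² = 0·7 + 0.5·2.1·7² = 51.5 m

Phase 2 (constant speed): v₀ = 14.7 m/s, a = 0 m/s².
Constant speed: t = d/v = 73/14.7 = 4.97 s

Phase 3 (accelerating): v₀ = 14.7 m/s, a = 1.8 m/s².
v² = v₀² + 2aΔx = 14.7² + 2·1.8·75 = 486 → v = 22.0 m/s
t = (v − v₀)/a = (22.0 − 14.7)/1.8 = 4.08 s
Final speed = 22.0 m/s

22.0 m/s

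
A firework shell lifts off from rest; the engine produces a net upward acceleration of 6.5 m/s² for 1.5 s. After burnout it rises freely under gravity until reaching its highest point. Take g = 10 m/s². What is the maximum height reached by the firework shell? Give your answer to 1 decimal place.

12.1 m

Phase 1 (powered ascent): v₀ = 0 m/s, a = 6.5 m/s².
v = v₀ + at = 0 + (6.5)(1.5) = 9.75 m/s
Δx = v₀t + ½at² = 0·1.5 + 0.5·6.5·1.5² = 7.31 m

Phase 2 (coasting upward): v₀ = 9.75 m/s, a = -10 m/s².
v = v₀ + at → t = (0 − 9.75) / -10 = 0.975 s
v² = v₀² + 2aΔx → Δx = (0² − 9.75²)/(2·-10) = 4.75 m
Maximum height = 7.31 + 4.75 = 12.1 m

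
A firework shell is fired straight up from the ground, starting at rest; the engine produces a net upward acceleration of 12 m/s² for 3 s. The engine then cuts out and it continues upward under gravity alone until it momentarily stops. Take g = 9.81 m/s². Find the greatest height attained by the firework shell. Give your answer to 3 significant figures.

Phase 1 (powered ascent): v₀ = 0 m/s, a = 12 m/s².
v = v₀ + at = 0 + (12)(3) = 36.0 m/s
Δx = v₀t + ½at² = 0·3 + 0.5·12·3² = 54.0 m

Phase 2 (coasting upward): v₀ = 36.0 m/s, a = -9.81 m/s².
v = v₀ + at → t = (0 − 36.0) / -9.81 = 3.67 s
v² = v₀² + 2aΔx → Δx = (0² − 36.0²)/(2·-9.81) = 66.1 m
Maximum height = 54.0 + 66.1 = 120 m

120 m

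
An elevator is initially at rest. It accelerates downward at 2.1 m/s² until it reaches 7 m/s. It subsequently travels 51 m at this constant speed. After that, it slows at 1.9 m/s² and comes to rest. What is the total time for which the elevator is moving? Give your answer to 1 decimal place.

Phase 1 (accelerating): v₀ = 0 m/s, a = 2.1 m/s².
v = v₀ + at → t = (7 − 0) / 2.1 = 3.33 s
v² = v₀² + 2aΔx → Δx = (7² − 0²)/(2·2.1) = 11.7 m

Phase 2 (constant speed): v₀ = 7.00 m/s, a = 0 m/s².
Constant speed: t = d/v = 51/7.00 = 7.29 s

Phase 3 (decelerating): v₀ = 7.00 m/s, a = -1.9 m/s².
v = v₀ + at → t = (0 − 7.00) / -1.9 = 3.68 s
v² = v₀² + 2aΔx → Δx = (0² − 7.00²)/(2·-1.9) = 12.9 m
Total time = 3.33 + 7.29 + 3.68 = 14.3 s

14.3 s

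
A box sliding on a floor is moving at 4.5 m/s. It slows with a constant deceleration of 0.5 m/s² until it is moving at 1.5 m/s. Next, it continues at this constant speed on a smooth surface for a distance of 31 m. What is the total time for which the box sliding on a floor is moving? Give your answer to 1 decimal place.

Phase 1 (decelerating): v₀ = 4.50 m/s, a = -0.5 m/s².
v = v₀ + at → t = (1.5 − 4.50) / -0.5 = 6.00 s
v² = v₀² + 2aΔx → Δx = (1.5² − 4.50²)/(2·-0.5) = 18.0 m

Phase 2 (constant speed): v₀ = 1.50 m/s, a = 0 m/s².
Constant speed: t = d/v = 31/1.50 = 20.7 s
Total time = 6.00 + 20.7 = 26.7 s

26.7 s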